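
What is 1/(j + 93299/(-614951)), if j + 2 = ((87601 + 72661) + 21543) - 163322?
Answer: 614951/11364816132 ≈ 5.4110e-5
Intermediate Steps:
j = 18481 (j = -2 + (((87601 + 72661) + 21543) - 163322) = -2 + ((160262 + 21543) - 163322) = -2 + (181805 - 163322) = -2 + 18483 = 18481)
1/(j + 93299/(-614951)) = 1/(18481 + 93299/(-614951)) = 1/(18481 + 93299*(-1/614951)) = 1/(18481 - 93299/614951) = 1/(11364816132/614951) = 614951/11364816132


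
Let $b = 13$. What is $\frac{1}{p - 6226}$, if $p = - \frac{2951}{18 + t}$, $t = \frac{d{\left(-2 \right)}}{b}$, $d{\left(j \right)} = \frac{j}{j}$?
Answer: $- \frac{235}{1501473} \approx -0.00015651$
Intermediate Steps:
$d{\left(j \right)} = 1$
$t = \frac{1}{13}$ ($t = 1 \cdot \frac{1}{13} = \frac{1}{13} \approx 0.076923$)
$p = - \frac{38363}{235}$ ($p = - \frac{2951}{18 + \frac{1}{13}} = - \frac{2951}{\frac{235}{13}} = \left(-2951\right) \frac{13}{235} = - \frac{38363}{235} \approx -163.25$)
$\frac{1}{p - 6226} = \frac{1}{- \frac{38363}{235} - 6226} = \frac{1}{- \frac{1501473}{235}} = - \frac{235}{1501473}$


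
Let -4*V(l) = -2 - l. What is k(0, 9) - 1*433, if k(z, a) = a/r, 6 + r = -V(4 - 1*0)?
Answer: -2171/5 ≈ -434.20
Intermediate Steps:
V(l) = 1/2 + l/4 (V(l) = -(-2 - l)/4 = 1/2 + l/4)
r = -15/2 (r = -6 - (1/2 + (4 - 1*0)/4) = -6 - (1/2 + (4 + 0)/4) = -6 - (1/2 + (1/4)*4) = -6 - (1/2 + 1) = -6 - 1*3/2 = -6 - 3/2 = -15/2 ≈ -7.5000)
k(z, a) = -2*a/15 (k(z, a) = a/(-15/2) = a*(-2/15) = -2*a/15)
k(0, 9) - 1*433 = -2/15*9 - 1*433 = -6/5 - 433 = -2171/5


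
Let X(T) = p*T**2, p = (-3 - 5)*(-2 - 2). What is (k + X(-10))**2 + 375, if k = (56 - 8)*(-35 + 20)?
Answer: 6150775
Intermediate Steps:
p = 32 (p = -8*(-4) = 32)
k = -720 (k = 48*(-15) = -720)
X(T) = 32*T**2
(k + X(-10))**2 + 375 = (-720 + 32*(-10)**2)**2 + 375 = (-720 + 32*100)**2 + 375 = (-720 + 3200)**2 + 375 = 2480**2 + 375 = 6150400 + 375 = 6150775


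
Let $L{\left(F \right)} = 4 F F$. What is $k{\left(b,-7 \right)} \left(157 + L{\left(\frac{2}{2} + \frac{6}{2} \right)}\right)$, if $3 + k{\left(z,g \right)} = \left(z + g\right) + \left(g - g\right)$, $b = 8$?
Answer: $-442$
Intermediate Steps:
$k{\left(z,g \right)} = -3 + g + z$ ($k{\left(z,g \right)} = -3 + \left(\left(z + g\right) + \left(g - g\right)\right) = -3 + \left(\left(g + z\right) + 0\right) = -3 + \left(g + z\right) = -3 + g + z$)
$L{\left(F \right)} = 4 F^{2}$
$k{\left(b,-7 \right)} \left(157 + L{\left(\frac{2}{2} + \frac{6}{2} \right)}\right) = \left(-3 - 7 + 8\right) \left(157 + 4 \left(\frac{2}{2} + \frac{6}{2}\right)^{2}\right) = - 2 \left(157 + 4 \left(2 \cdot \frac{1}{2} + 6 \cdot \frac{1}{2}\right)^{2}\right) = - 2 \left(157 + 4 \left(1 + 3\right)^{2}\right) = - 2 \left(157 + 4 \cdot 4^{2}\right) = - 2 \left(157 + 4 \cdot 16\right) = - 2 \left(157 + 64\right) = \left(-2\right) 221 = -442$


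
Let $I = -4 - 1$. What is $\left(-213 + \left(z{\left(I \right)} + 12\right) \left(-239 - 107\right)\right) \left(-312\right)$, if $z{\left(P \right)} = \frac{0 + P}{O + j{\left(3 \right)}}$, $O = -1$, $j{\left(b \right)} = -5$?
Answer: $1451840$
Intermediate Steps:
$I = -5$
$z{\left(P \right)} = - \frac{P}{6}$ ($z{\left(P \right)} = \frac{0 + P}{-1 - 5} = \frac{P}{-6} = P \left(- \frac{1}{6}\right) = - \frac{P}{6}$)
$\left(-213 + \left(z{\left(I \right)} + 12\right) \left(-239 - 107\right)\right) \left(-312\right) = \left(-213 + \left(\left(- \frac{1}{6}\right) \left(-5\right) + 12\right) \left(-239 - 107\right)\right) \left(-312\right) = \left(-213 + \left(\frac{5}{6} + 12\right) \left(-346\right)\right) \left(-312\right) = \left(-213 + \frac{77}{6} \left(-346\right)\right) \left(-312\right) = \left(-213 - \frac{13321}{3}\right) \left(-312\right) = \left(- \frac{13960}{3}\right) \left(-312\right) = 1451840$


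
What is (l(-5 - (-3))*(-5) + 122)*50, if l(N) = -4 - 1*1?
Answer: 7350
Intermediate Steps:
l(N) = -5 (l(N) = -4 - 1 = -5)
(l(-5 - (-3))*(-5) + 122)*50 = (-5*(-5) + 122)*50 = (25 + 122)*50 = 147*50 = 7350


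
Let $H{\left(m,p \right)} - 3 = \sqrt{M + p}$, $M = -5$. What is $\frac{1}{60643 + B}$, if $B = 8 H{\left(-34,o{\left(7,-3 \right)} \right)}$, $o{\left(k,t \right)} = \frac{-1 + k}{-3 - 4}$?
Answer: $\frac{424669}{25763396847} - \frac{8 i \sqrt{287}}{25763396847} \approx 1.6483 \cdot 10^{-5} - 5.2605 \cdot 10^{-9} i$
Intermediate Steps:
$o{\left(k,t \right)} = \frac{1}{7} - \frac{k}{7}$ ($o{\left(k,t \right)} = \frac{-1 + k}{-7} = \left(-1 + k\right) \left(- \frac{1}{7}\right) = \frac{1}{7} - \frac{k}{7}$)
$H{\left(m,p \right)} = 3 + \sqrt{-5 + p}$
$B = 24 + \frac{8 i \sqrt{287}}{7}$ ($B = 8 \left(3 + \sqrt{-5 + \left(\frac{1}{7} - 1\right)}\right) = 8 \left(3 + \sqrt{-5 - \frac{6}{7}}\right) = 8 \left(3 + \sqrt{- \frac{41}{7}}\right) = 8 \left(3 + \frac{i \sqrt{287}}{7}\right) = 24 + \frac{8 i \sqrt{287}}{7} \approx 24.0 + 19.361 i$)
$\frac{1}{60643 + B} = \frac{1}{60643 + \left(24 + \frac{8 i \sqrt{287}}{7}\right)} = \frac{1}{60667 + \frac{8 i \sqrt{287}}{7}}$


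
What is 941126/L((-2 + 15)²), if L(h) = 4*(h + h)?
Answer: 470563/676 ≈ 696.10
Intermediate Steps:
L(h) = 8*h (L(h) = 4*(2*h) = 8*h)
941126/L((-2 + 15)²) = 941126/((8*(-2 + 15)²)) = 941126/((8*13²)) = 941126/((8*169)) = 941126/1352 = 941126*(1/1352) = 470563/676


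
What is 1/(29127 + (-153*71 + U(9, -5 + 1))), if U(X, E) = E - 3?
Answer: 1/18257 ≈ 5.4774e-5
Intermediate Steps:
U(X, E) = -3 + E
1/(29127 + (-153*71 + U(9, -5 + 1))) = 1/(29127 + (-153*71 + (-3 + (-5 + 1)))) = 1/(29127 + (-10863 + (-3 - 4))) = 1/(29127 + (-10863 - 7)) = 1/(29127 - 10870) = 1/18257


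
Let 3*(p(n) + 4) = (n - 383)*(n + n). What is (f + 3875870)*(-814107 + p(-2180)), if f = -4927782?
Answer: -9185660597464/3 ≈ -3.0619e+12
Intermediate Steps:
p(n) = -4 + 2*n*(-383 + n)/3 (p(n) = -4 + ((n - 383)*(n + n))/3 = -4 + ((-383 + n)*(2*n))/3 = -4 + (2*n*(-383 + n))/3 = -4 + 2*n*(-383 + n)/3)
(f + 3875870)*(-814107 + p(-2180)) = (-4927782 + 3875870)*(-814107 + (-4 - 766/3*(-2180) + (⅔)*(-2180)²)) = -1051912*(-814107 + (-4 + 1669880/3 + (⅔)*4752400)) = -1051912*(-814107 + (-4 + 1669880/3 + 9504800/3)) = -1051912*(-814107 + 11174668/3) = -1051912*8732347/3 = -9185660597464/3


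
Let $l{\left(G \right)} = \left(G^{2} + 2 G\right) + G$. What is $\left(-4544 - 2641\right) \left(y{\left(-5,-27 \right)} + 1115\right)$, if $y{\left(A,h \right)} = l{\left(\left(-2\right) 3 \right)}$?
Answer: $-8140605$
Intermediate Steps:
$l{\left(G \right)} = G^{2} + 3 G$
$y{\left(A,h \right)} = 18$ ($y{\left(A,h \right)} = \left(-2\right) 3 \left(3 - 6\right) = - 6 \left(3 - 6\right) = \left(-6\right) \left(-3\right) = 18$)
$\left(-4544 - 2641\right) \left(y{\left(-5,-27 \right)} + 1115\right) = \left(-4544 - 2641\right) \left(18 + 1115\right) = \left(-7185\right) 1133 = -8140605$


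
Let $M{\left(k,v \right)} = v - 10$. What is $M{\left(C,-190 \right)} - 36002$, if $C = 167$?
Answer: $-36202$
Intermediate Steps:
$M{\left(k,v \right)} = -10 + v$
$M{\left(C,-190 \right)} - 36002 = \left(-10 - 190\right) - 36002 = -200 - 36002 = -36202$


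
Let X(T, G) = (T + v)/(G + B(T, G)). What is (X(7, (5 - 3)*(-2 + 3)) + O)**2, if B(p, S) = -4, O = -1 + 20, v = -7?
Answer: 361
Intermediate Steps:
O = 19
X(T, G) = (-7 + T)/(-4 + G) (X(T, G) = (T - 7)/(G - 4) = (-7 + T)/(-4 + G))
(X(7, (5 - 3)*(-2 + 3)) + O)**2 = ((-7 + 7)/(-4 + (5 - 3)*(-2 + 3)) + 19)**2 = (0/(-4 + 2*1) + 19)**2 = (0/(-4 + 2) + 19)**2 = (0/(-2) + 19)**2 = (-1/2*0 + 19)**2 = (0 + 19)**2 = 19**2 = 361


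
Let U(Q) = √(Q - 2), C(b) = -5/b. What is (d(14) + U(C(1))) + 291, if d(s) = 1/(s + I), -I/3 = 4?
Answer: 583/2 + I*√7 ≈ 291.5 + 2.6458*I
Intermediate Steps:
U(Q) = √(-2 + Q)
I = -12 (I = -3*4 = -12)
d(s) = 1/(-12 + s) (d(s) = 1/(s - 12) = 1/(-12 + s))
(d(14) + U(C(1))) + 291 = (1/(-12 + 14) + √(-2 - 5/1)) + 291 = (1/2 + √(-2 - 5*1)) + 291 = (½ + √(-2 - 5)) + 291 = (½ + √(-7)) + 291 = (½ + I*√7) + 291 = 583/2 + I*√7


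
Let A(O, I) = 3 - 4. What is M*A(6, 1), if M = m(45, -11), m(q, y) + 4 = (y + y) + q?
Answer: -19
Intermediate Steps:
A(O, I) = -1
m(q, y) = -4 + q + 2*y (m(q, y) = -4 + ((y + y) + q) = -4 + (2*y + q) = -4 + (q + 2*y) = -4 + q + 2*y)
M = 19 (M = -4 + 45 + 2*(-11) = -4 + 45 - 22 = 19)
M*A(6, 1) = 19*(-1) = -19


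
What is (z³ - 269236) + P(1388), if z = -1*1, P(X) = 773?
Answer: -268464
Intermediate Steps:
z = -1
(z³ - 269236) + P(1388) = ((-1)³ - 269236) + 773 = (-1 - 269236) + 773 = -269237 + 773 = -268464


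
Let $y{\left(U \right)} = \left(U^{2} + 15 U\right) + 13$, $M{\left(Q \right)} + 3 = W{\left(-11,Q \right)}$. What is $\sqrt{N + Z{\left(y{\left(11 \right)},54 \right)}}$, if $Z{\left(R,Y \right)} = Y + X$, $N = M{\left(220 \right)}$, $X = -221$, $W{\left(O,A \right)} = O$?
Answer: $i \sqrt{181} \approx 13.454 i$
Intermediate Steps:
$M{\left(Q \right)} = -14$ ($M{\left(Q \right)} = -3 - 11 = -14$)
$y{\left(U \right)} = 13 + U^{2} + 15 U$
$N = -14$
$Z{\left(R,Y \right)} = -221 + Y$ ($Z{\left(R,Y \right)} = Y - 221 = -221 + Y$)
$\sqrt{N + Z{\left(y{\left(11 \right)},54 \right)}} = \sqrt{-14 + \left(-221 + 54\right)} = \sqrt{-14 - 167} = \sqrt{-181} = i \sqrt{181}$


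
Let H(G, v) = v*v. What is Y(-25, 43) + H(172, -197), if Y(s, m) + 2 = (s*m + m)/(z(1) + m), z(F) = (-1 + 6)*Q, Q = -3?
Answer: 271391/7 ≈ 38770.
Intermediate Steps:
z(F) = -15 (z(F) = (-1 + 6)*(-3) = 5*(-3) = -15)
Y(s, m) = -2 + (m + m*s)/(-15 + m) (Y(s, m) = -2 + (s*m + m)/(-15 + m) = -2 + (m*s + m)/(-15 + m) = -2 + (m + m*s)/(-15 + m))
H(G, v) = v²
Y(-25, 43) + H(172, -197) = (30 - 1*43 + 43*(-25))/(-15 + 43) + (-197)² = (30 - 43 - 1075)/28 + 38809 = (1/28)*(-1088) + 38809 = -272/7 + 38809 = 271391/7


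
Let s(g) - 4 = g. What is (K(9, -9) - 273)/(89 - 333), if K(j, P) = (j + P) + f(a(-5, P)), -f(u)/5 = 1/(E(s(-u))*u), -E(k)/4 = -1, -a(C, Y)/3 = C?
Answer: 3277/2928 ≈ 1.1192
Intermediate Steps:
a(C, Y) = -3*C
s(g) = 4 + g
E(k) = 4 (E(k) = -4*(-1) = 4)
f(u) = -5/(4*u) (f(u) = -5*1/(4*u) = -5/(4*u))
K(j, P) = -1/12 + P + j (K(j, P) = (j + P) - 5/(4*((-3*(-5)))) = (P + j) - 5/4/15 = (P + j) - 5/4*1/15 = (P + j) - 1/12 = -1/12 + P + j)
(K(9, -9) - 273)/(89 - 333) = ((-1/12 - 9 + 9) - 273)/(89 - 333) = (-1/12 - 273)/(-244) = -3277/12*(-1/244) = 3277/2928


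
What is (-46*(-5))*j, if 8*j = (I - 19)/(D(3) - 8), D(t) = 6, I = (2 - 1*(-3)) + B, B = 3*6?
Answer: -115/2 ≈ -57.500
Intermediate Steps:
B = 18
I = 23 (I = (2 - 1*(-3)) + 18 = (2 + 3) + 18 = 5 + 18 = 23)
j = -1/4 (j = ((23 - 19)/(6 - 8))/8 = (4/(-2))/8 = (4*(-1/2))/8 = (1/8)*(-2) = -1/4 ≈ -0.25000)
(-46*(-5))*j = -46*(-5)*(-1/4) = 230*(-1/4) = -115/2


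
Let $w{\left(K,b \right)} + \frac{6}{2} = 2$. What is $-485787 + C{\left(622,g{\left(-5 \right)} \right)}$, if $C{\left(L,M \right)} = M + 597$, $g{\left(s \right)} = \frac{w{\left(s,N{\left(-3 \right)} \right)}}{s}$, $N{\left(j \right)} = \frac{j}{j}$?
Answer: $- \frac{2425949}{5} \approx -4.8519 \cdot 10^{5}$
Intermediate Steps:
$N{\left(j \right)} = 1$
$w{\left(K,b \right)} = -1$ ($w{\left(K,b \right)} = -3 + 2 = -1$)
$g{\left(s \right)} = - \frac{1}{s}$
$C{\left(L,M \right)} = 597 + M$
$-485787 + C{\left(622,g{\left(-5 \right)} \right)} = -485787 + \left(597 - \frac{1}{-5}\right) = -485787 + \left(597 - - \frac{1}{5}\right) = -485787 + \left(597 + \frac{1}{5}\right) = -485787 + \frac{2986}{5} = - \frac{2425949}{5}$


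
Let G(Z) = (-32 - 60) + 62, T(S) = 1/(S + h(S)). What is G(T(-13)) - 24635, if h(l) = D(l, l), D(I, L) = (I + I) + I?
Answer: -24665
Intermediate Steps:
D(I, L) = 3*I (D(I, L) = 2*I + I = 3*I)
h(l) = 3*l
T(S) = 1/(4*S) (T(S) = 1/(S + 3*S) = 1/(4*S))
G(Z) = -30 (G(Z) = -92 + 62 = -30)
G(T(-13)) - 24635 = -30 - 24635 = -24665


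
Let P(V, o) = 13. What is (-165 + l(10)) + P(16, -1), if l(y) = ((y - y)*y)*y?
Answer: -152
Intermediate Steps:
l(y) = 0 (l(y) = (0*y)*y = 0*y = 0)
(-165 + l(10)) + P(16, -1) = (-165 + 0) + 13 = -165 + 13 = -152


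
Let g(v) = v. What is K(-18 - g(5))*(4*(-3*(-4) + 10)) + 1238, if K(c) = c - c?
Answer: 1238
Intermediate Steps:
K(c) = 0
K(-18 - g(5))*(4*(-3*(-4) + 10)) + 1238 = 0*(4*(-3*(-4) + 10)) + 1238 = 0*(4*(12 + 10)) + 1238 = 0*(4*22) + 1238 = 0*88 + 1238 = 0 + 1238 = 1238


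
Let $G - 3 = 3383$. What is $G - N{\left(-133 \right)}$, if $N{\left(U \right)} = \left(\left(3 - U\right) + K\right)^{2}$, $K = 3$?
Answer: $-15935$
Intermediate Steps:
$G = 3386$ ($G = 3 + 3383 = 3386$)
$N{\left(U \right)} = \left(6 - U\right)^{2}$ ($N{\left(U \right)} = \left(\left(3 - U\right) + 3\right)^{2} = \left(6 - U\right)^{2}$)
$G - N{\left(-133 \right)} = 3386 - \left(6 - -133\right)^{2} = 3386 - \left(6 + 133\right)^{2} = 3386 - 139^{2} = 3386 - 19321 = -15935$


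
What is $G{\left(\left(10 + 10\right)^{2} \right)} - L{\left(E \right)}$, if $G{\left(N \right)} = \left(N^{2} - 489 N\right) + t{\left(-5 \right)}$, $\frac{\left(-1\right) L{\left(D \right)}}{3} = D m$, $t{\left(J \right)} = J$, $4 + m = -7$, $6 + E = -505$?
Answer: $-18742$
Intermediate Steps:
$E = -511$ ($E = -6 - 505 = -511$)
$m = -11$ ($m = -4 - 7 = -11$)
$L{\left(D \right)} = 33 D$ ($L{\left(D \right)} = - 3 D \left(-11\right) = - 3 \left(- 11 D\right) = 33 D$)
$G{\left(N \right)} = -5 + N^{2} - 489 N$ ($G{\left(N \right)} = \left(N^{2} - 489 N\right) - 5 = -5 + N^{2} - 489 N$)
$G{\left(\left(10 + 10\right)^{2} \right)} - L{\left(E \right)} = \left(-5 + \left(\left(10 + 10\right)^{2}\right)^{2} - 489 \left(10 + 10\right)^{2}\right) - 33 \left(-511\right) = \left(-5 + \left(20^{2}\right)^{2} - 489 \cdot 20^{2}\right) - -16863 = \left(-5 + 400^{2} - 195600\right) + 16863 = \left(-5 + 160000 - 195600\right) + 16863 = -35605 + 16863 = -18742$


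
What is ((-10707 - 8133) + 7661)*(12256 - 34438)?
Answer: 247972578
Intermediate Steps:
((-10707 - 8133) + 7661)*(12256 - 34438) = (-18840 + 7661)*(-22182) = -11179*(-22182) = 247972578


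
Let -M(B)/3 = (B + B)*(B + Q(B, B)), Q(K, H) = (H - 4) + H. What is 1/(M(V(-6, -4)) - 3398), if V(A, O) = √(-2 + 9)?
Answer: -881/3103636 - 3*√7/1551818 ≈ -0.00028898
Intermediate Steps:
V(A, O) = √7
Q(K, H) = -4 + 2*H (Q(K, H) = (-4 + H) + H = -4 + 2*H)
M(B) = -6*B*(-4 + 3*B) (M(B) = -3*(B + B)*(B + (-4 + 2*B)) = -3*2*B*(-4 + 3*B) = -6*B*(-4 + 3*B))
1/(M(V(-6, -4)) - 3398) = 1/(6*√7*(4 - 3*√7) - 3398) = 1/(-3398 + 6*√7*(4 - 3*√7))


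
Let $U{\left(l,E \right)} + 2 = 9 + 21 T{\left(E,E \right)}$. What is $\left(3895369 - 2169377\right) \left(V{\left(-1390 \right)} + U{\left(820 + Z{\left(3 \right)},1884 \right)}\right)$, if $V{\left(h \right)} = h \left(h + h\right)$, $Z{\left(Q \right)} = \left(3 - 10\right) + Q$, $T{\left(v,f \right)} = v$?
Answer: $6737877515832$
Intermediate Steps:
$Z{\left(Q \right)} = -7 + Q$
$V{\left(h \right)} = 2 h^{2}$ ($V{\left(h \right)} = h 2 h = 2 h^{2}$)
$U{\left(l,E \right)} = 7 + 21 E$ ($U{\left(l,E \right)} = -2 + \left(9 + 21 E\right) = 7 + 21 E$)
$\left(3895369 - 2169377\right) \left(V{\left(-1390 \right)} + U{\left(820 + Z{\left(3 \right)},1884 \right)}\right) = \left(3895369 - 2169377\right) \left(2 \left(-1390\right)^{2} + \left(7 + 21 \cdot 1884\right)\right) = 1725992 \left(2 \cdot 1932100 + \left(7 + 39564\right)\right) = 1725992 \left(3864200 + 39571\right) = 1725992 \cdot 3903771 = 6737877515832$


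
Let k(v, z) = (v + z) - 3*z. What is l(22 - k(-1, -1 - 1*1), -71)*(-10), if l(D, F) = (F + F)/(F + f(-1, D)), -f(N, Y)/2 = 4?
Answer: -1420/79 ≈ -17.975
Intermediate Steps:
f(N, Y) = -8 (f(N, Y) = -2*4 = -8)
k(v, z) = v - 2*z
l(D, F) = 2*F/(-8 + F) (l(D, F) = (F + F)/(F - 8) = (2*F)/(-8 + F) = 2*F/(-8 + F))
l(22 - k(-1, -1 - 1*1), -71)*(-10) = (2*(-71)/(-8 - 71))*(-10) = (2*(-71)/(-79))*(-10) = (2*(-71)*(-1/79))*(-10) = (142/79)*(-10) = -1420/79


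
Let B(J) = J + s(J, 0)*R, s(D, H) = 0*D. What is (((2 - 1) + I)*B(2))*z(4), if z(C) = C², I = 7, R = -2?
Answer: 256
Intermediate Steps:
s(D, H) = 0
B(J) = J (B(J) = J + 0*(-2) = J + 0 = J)
(((2 - 1) + I)*B(2))*z(4) = (((2 - 1) + 7)*2)*4² = ((1 + 7)*2)*16 = (8*2)*16 = 16*16 = 256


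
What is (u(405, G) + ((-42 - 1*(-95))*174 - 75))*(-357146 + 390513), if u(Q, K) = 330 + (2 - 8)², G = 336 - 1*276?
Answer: 317420271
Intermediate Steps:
G = 60 (G = 336 - 276 = 60)
u(Q, K) = 366 (u(Q, K) = 330 + (-6)² = 330 + 36 = 366)
(u(405, G) + ((-42 - 1*(-95))*174 - 75))*(-357146 + 390513) = (366 + ((-42 - 1*(-95))*174 - 75))*(-357146 + 390513) = (366 + ((-42 + 95)*174 - 75))*33367 = (366 + (53*174 - 75))*33367 = (366 + (9222 - 75))*33367 = (366 + 9147)*33367 = 9513*33367 = 317420271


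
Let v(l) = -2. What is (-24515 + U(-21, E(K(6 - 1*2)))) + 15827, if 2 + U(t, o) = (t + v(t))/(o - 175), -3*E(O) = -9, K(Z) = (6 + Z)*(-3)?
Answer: -1494657/172 ≈ -8689.9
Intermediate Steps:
K(Z) = -18 - 3*Z
E(O) = 3 (E(O) = -⅓*(-9) = 3)
U(t, o) = -2 + (-2 + t)/(-175 + o) (U(t, o) = -2 + (t - 2)/(o - 175) = -2 + (-2 + t)/(-175 + o))
(-24515 + U(-21, E(K(6 - 1*2)))) + 15827 = (-24515 + (348 - 21 - 2*3)/(-175 + 3)) + 15827 = (-24515 + (348 - 21 - 6)/(-172)) + 15827 = (-24515 - 1/172*321) + 15827 = (-24515 - 321/172) + 15827 = -4216901/172 + 15827 = -1494657/172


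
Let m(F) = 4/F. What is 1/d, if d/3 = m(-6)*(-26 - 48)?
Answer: 1/148 ≈ 0.0067568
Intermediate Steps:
d = 148 (d = 3*((4/(-6))*(-26 - 48)) = 3*((4*(-⅙))*(-74)) = 3*(-⅔*(-74)) = 3*(148/3) = 148)
1/d = 1/148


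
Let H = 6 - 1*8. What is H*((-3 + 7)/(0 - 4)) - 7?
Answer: -5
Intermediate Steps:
H = -2 (H = 6 - 8 = -2)
H*((-3 + 7)/(0 - 4)) - 7 = -2*(-3 + 7)/(0 - 4) - 7 = -8/(-4) - 7 = -8*(-1)/4 - 7 = -2*(-1) - 7 = 2 - 7 = -5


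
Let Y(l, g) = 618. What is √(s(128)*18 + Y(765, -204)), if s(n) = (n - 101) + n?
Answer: 4*√213 ≈ 58.378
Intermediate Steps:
s(n) = -101 + 2*n (s(n) = (-101 + n) + n = -101 + 2*n)
√(s(128)*18 + Y(765, -204)) = √((-101 + 2*128)*18 + 618) = √((-101 + 256)*18 + 618) = √(155*18 + 618) = √(2790 + 618) = √3408 = 4*√213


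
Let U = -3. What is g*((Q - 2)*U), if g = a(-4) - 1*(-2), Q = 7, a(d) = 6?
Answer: -120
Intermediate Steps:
g = 8 (g = 6 - 1*(-2) = 6 + 2 = 8)
g*((Q - 2)*U) = 8*((7 - 2)*(-3)) = 8*(5*(-3)) = 8*(-15) = -120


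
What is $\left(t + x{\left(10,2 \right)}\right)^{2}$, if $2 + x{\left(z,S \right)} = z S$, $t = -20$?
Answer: $4$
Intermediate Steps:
$x{\left(z,S \right)} = -2 + S z$ ($x{\left(z,S \right)} = -2 + z S = -2 + S z$)
$\left(t + x{\left(10,2 \right)}\right)^{2} = \left(-20 + \left(-2 + 2 \cdot 10\right)\right)^{2} = \left(-20 + \left(-2 + 20\right)\right)^{2} = \left(-20 + 18\right)^{2} = \left(-2\right)^{2} = 4$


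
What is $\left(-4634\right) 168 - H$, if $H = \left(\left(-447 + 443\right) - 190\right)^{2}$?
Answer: $-816148$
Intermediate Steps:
$H = 37636$ ($H = \left(-4 - 190\right)^{2} = \left(-194\right)^{2} = 37636$)
$\left(-4634\right) 168 - H = \left(-4634\right) 168 - 37636 = -778512 - 37636 = -816148$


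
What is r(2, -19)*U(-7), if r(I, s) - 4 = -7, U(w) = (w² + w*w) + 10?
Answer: -324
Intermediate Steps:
U(w) = 10 + 2*w² (U(w) = (w² + w²) + 10 = 2*w² + 10 = 10 + 2*w²)
r(I, s) = -3 (r(I, s) = 4 - 7 = -3)
r(2, -19)*U(-7) = -3*(10 + 2*(-7)²) = -3*(10 + 2*49) = -3*(10 + 98) = -3*108 = -324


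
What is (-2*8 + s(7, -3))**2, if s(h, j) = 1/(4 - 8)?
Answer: 4225/16 ≈ 264.06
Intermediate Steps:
s(h, j) = -1/4 (s(h, j) = 1/(-4) = -1/4)
(-2*8 + s(7, -3))**2 = (-2*8 - 1/4)**2 = (-16 - 1/4)**2 = (-65/4)**2 = 4225/16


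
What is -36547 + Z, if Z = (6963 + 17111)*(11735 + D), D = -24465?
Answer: -306498567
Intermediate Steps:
Z = -306462020 (Z = (6963 + 17111)*(11735 - 24465) = 24074*(-12730) = -306462020)
-36547 + Z = -36547 - 306462020 = -306498567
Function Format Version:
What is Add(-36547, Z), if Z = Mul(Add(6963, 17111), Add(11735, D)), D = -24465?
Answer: -306498567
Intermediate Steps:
Z = -306462020 (Z = Mul(Add(6963, 17111), Add(11735, -24465)) = Mul(24074, -12730) = -306462020)
Add(-36547, Z) = Add(-36547, -306462020) = -306498567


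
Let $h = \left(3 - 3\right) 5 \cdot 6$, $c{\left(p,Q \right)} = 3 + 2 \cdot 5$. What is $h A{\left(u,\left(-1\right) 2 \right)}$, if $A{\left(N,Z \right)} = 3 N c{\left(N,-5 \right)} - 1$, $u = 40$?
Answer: $0$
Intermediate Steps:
$c{\left(p,Q \right)} = 13$ ($c{\left(p,Q \right)} = 3 + 10 = 13$)
$A{\left(N,Z \right)} = -1 + 39 N$ ($A{\left(N,Z \right)} = 3 N 13 - 1 = 39 N - 1 = -1 + 39 N$)
$h = 0$ ($h = 0 \cdot 5 \cdot 6 = 0 \cdot 6 = 0$)
$h A{\left(u,\left(-1\right) 2 \right)} = 0 \left(-1 + 39 \cdot 40\right) = 0 \left(-1 + 1560\right) = 0 \cdot 1559 = 0$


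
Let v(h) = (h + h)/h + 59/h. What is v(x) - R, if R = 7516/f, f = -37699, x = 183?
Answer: 17397503/6898917 ≈ 2.5218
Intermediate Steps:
R = -7516/37699 (R = 7516/(-37699) = 7516*(-1/37699) = -7516/37699 ≈ -0.19937)
v(h) = 2 + 59/h (v(h) = (2*h)/h + 59/h = 2 + 59/h)
v(x) - R = (2 + 59/183) - 1*(-7516/37699) = (2 + 59*(1/183)) + 7516/37699 = (2 + 59/183) + 7516/37699 = 425/183 + 7516/37699 = 17397503/6898917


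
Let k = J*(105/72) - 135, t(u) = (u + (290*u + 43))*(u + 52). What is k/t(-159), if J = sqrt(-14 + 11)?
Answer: -135/4946182 + 35*I*sqrt(3)/118708368 ≈ -2.7294e-5 + 5.1068e-7*I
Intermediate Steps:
t(u) = (43 + 291*u)*(52 + u) (t(u) = (u + (43 + 290*u))*(52 + u) = (43 + 291*u)*(52 + u))
J = I*sqrt(3) (J = sqrt(-3) = I*sqrt(3) ≈ 1.732*I)
k = -135 + 35*I*sqrt(3)/24 (k = (I*sqrt(3))*(105/72) - 135 = (I*sqrt(3))*(105*(1/72)) - 135 = (I*sqrt(3))*(35/24) - 135 = 35*I*sqrt(3)/24 - 135 = -135 + 35*I*sqrt(3)/24 ≈ -135.0 + 2.5259*I)
k/t(-159) = (-135 + 35*I*sqrt(3)/24)/(2236 + 291*(-159)**2 + 15175*(-159)) = (-135 + 35*I*sqrt(3)/24)/(2236 + 291*25281 - 2412825) = (-135 + 35*I*sqrt(3)/24)/(2236 + 7356771 - 2412825) = (-135 + 35*I*sqrt(3)/24)/4946182 = (-135 + 35*I*sqrt(3)/24)*(1/4946182) = -135/4946182 + 35*I*sqrt(3)/118708368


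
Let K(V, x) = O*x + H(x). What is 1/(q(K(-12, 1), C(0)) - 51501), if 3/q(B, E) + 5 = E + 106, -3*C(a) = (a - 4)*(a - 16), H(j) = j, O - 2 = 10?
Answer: -239/12308730 ≈ -1.9417e-5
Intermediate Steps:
O = 12 (O = 2 + 10 = 12)
C(a) = -(-16 + a)*(-4 + a)/3 (C(a) = -(a - 4)*(a - 16)/3 = -(-4 + a)*(-16 + a)/3 = -(-16 + a)*(-4 + a)/3)
K(V, x) = 13*x (K(V, x) = 12*x + x = 13*x)
q(B, E) = 3/(101 + E) (q(B, E) = 3/(-5 + (E + 106)) = 3/(-5 + (106 + E)) = 3/(101 + E))
1/(q(K(-12, 1), C(0)) - 51501) = 1/(3/(101 + (-64/3 - ⅓*0² + (20/3)*0)) - 51501) = 1/(3/(101 + (-64/3 - ⅓*0 + 0)) - 51501) = 1/(3/(101 + (-64/3 + 0 + 0)) - 51501) = 1/(3/(101 - 64/3) - 51501) = 1/(3/(239/3) - 51501) = 1/(3*(3/239) - 51501) = 1/(9/239 - 51501) = 1/(-12308730/239) = -239/12308730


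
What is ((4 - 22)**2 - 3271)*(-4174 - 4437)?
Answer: 25376617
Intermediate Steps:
((4 - 22)**2 - 3271)*(-4174 - 4437) = ((-18)**2 - 3271)*(-8611) = (324 - 3271)*(-8611) = -2947*(-8611) = 25376617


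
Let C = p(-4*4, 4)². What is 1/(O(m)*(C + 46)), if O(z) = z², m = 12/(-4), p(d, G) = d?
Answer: 1/2718 ≈ 0.00036792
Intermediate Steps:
m = -3 (m = 12*(-¼) = -3)
C = 256 (C = (-4*4)² = (-16)² = 256)
1/(O(m)*(C + 46)) = 1/((-3)²*(256 + 46)) = 1/(9*302) = 1/2718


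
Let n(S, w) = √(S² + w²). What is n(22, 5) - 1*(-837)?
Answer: 837 + √509 ≈ 859.56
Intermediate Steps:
n(22, 5) - 1*(-837) = √(22² + 5²) - 1*(-837) = √(484 + 25) + 837 = √509 + 837 = 837 + √509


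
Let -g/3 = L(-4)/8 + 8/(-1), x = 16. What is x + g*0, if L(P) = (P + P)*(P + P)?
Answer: 16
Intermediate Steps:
L(P) = 4*P² (L(P) = (2*P)*(2*P) = 4*P²)
g = 0 (g = -3*((4*(-4)²)/8 + 8/(-1)) = -3*((4*16)*(⅛) + 8*(-1)) = -3*(64*(⅛) - 8) = -3*(8 - 8) = -3*0 = 0)
x + g*0 = 16 + 0*0 = 16 + 0 = 16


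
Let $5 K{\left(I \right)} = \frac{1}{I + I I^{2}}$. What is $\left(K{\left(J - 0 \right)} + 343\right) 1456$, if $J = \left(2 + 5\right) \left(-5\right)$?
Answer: $\frac{7653427496}{15325} \approx 4.9941 \cdot 10^{5}$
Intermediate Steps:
$J = -35$ ($J = 7 \left(-5\right) = -35$)
$K{\left(I \right)} = \frac{1}{5 \left(I + I^{3}\right)}$ ($K{\left(I \right)} = \frac{1}{5 \left(I + I I^{2}\right)} = \frac{1}{5 \left(I + I^{3}\right)}$)
$\left(K{\left(J - 0 \right)} + 343\right) 1456 = \left(\frac{1}{5 \left(-35 - 0\right) \left(1 + \left(-35 - 0\right)^{2}\right)} + 343\right) 1456 = \left(\frac{1}{5 \left(-35 + 0\right) \left(1 + \left(-35 + 0\right)^{2}\right)} + 343\right) 1456 = \left(\frac{1}{5 \left(-35\right) \left(1 + \left(-35\right)^{2}\right)} + 343\right) 1456 = \left(\frac{1}{5} \left(- \frac{1}{35}\right) \frac{1}{1 + 1225} + 343\right) 1456 = \left(\frac{1}{5} \left(- \frac{1}{35}\right) \frac{1}{1226} + 343\right) 1456 = \left(- \frac{1}{214550} + 343\right) 1456 = \frac{73590649}{214550} \cdot 1456 = \frac{7653427496}{15325}$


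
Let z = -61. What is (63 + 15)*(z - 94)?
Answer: -12090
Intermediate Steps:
(63 + 15)*(z - 94) = (63 + 15)*(-61 - 94) = 78*(-155) = -12090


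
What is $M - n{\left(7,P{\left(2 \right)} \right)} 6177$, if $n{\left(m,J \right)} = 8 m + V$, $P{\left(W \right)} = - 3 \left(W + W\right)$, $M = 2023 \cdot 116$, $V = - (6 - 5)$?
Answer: $-105067$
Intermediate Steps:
$V = -1$ ($V = \left(-1\right) 1 = -1$)
$M = 234668$
$P{\left(W \right)} = - 6 W$ ($P{\left(W \right)} = - 3 \cdot 2 W = - 6 W$)
$n{\left(m,J \right)} = -1 + 8 m$ ($n{\left(m,J \right)} = 8 m - 1 = -1 + 8 m$)
$M - n{\left(7,P{\left(2 \right)} \right)} 6177 = 234668 - \left(-1 + 8 \cdot 7\right) 6177 = 234668 - \left(-1 + 56\right) 6177 = 234668 - 55 \cdot 6177 = 234668 - 339735 = -105067$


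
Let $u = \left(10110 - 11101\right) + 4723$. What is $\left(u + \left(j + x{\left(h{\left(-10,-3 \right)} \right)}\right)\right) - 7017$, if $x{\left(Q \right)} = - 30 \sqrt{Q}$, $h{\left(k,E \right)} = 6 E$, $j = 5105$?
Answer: $1820 - 90 i \sqrt{2} \approx 1820.0 - 127.28 i$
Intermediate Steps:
$u = 3732$ ($u = -991 + 4723 = 3732$)
$\left(u + \left(j + x{\left(h{\left(-10,-3 \right)} \right)}\right)\right) - 7017 = \left(3732 + \left(5105 - 30 \sqrt{6 \left(-3\right)}\right)\right) - 7017 = \left(3732 + \left(5105 - 30 \sqrt{-18}\right)\right) - 7017 = \left(3732 + \left(5105 - 30 \cdot 3 i \sqrt{2}\right)\right) - 7017 = \left(3732 + \left(5105 - 90 i \sqrt{2}\right)\right) - 7017 = \left(8837 - 90 i \sqrt{2}\right) - 7017 = 1820 - 90 i \sqrt{2}$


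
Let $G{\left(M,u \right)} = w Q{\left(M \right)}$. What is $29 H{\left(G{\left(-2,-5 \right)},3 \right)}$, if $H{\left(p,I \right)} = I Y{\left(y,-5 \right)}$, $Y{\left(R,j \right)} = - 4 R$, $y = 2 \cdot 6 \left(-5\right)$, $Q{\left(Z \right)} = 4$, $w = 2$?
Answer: $20880$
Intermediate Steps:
$G{\left(M,u \right)} = 8$ ($G{\left(M,u \right)} = 2 \cdot 4 = 8$)
$y = -60$ ($y = 12 \left(-5\right) = -60$)
$H{\left(p,I \right)} = 240 I$ ($H{\left(p,I \right)} = I \left(\left(-4\right) \left(-60\right)\right) = I 240 = 240 I$)
$29 H{\left(G{\left(-2,-5 \right)},3 \right)} = 29 \cdot 240 \cdot 3 = 29 \cdot 720 = 20880$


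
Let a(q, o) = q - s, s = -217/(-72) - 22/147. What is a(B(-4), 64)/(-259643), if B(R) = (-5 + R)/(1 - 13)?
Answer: 7459/916020504 ≈ 8.1428e-6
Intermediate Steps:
s = 10105/3528 (s = -217*(-1/72) - 22*1/147 = 217/72 - 22/147 = 10105/3528 ≈ 2.8642)
B(R) = 5/12 - R/12 (B(R) = (-5 + R)/(-12) = (-5 + R)*(-1/12) = 5/12 - R/12)
a(q, o) = -10105/3528 + q (a(q, o) = q - 1*10105/3528 = q - 10105/3528 = -10105/3528 + q)
a(B(-4), 64)/(-259643) = (-10105/3528 + (5/12 - 1/12*(-4)))/(-259643) = (-10105/3528 + (5/12 + ⅓))*(-1/259643) = (-10105/3528 + ¾)*(-1/259643) = -7459/3528*(-1/259643) = 7459/916020504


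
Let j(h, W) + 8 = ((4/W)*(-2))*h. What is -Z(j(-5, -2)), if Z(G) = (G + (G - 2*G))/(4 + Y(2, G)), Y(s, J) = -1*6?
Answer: 0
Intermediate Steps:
Y(s, J) = -6
j(h, W) = -8 - 8*h/W (j(h, W) = -8 + ((4/W)*(-2))*h = -8 + (-8/W)*h = -8 - 8*h/W)
Z(G) = 0 (Z(G) = (G + (G - 2*G))/(4 - 6) = (G - G)/(-2) = 0*(-½) = 0)
-Z(j(-5, -2)) = -1*0 = 0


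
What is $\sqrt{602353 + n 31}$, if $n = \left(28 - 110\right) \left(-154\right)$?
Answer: $\sqrt{993821} \approx 996.91$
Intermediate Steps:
$n = 12628$ ($n = \left(-82\right) \left(-154\right) = 12628$)
$\sqrt{602353 + n 31} = \sqrt{602353 + 12628 \cdot 31} = \sqrt{602353 + 391468} = \sqrt{993821}$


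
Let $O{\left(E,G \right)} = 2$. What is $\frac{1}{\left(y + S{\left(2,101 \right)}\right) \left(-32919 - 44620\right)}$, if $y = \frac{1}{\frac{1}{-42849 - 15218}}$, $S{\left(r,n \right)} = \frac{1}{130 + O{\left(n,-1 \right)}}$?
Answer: $\frac{12}{54029478307} \approx 2.221 \cdot 10^{-10}$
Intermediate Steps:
$S{\left(r,n \right)} = \frac{1}{132}$ ($S{\left(r,n \right)} = \frac{1}{130 + 2} = \frac{1}{132}$)
$y = -58067$ ($y = \frac{1}{\frac{1}{-58067}} = \frac{1}{- \frac{1}{58067}} = -58067$)
$\frac{1}{\left(y + S{\left(2,101 \right)}\right) \left(-32919 - 44620\right)} = \frac{1}{\left(-58067 + \frac{1}{132}\right) \left(-32919 - 44620\right)} = \frac{1}{\left(- \frac{7664843}{132}\right) \left(-77539\right)} = \frac{1}{\frac{54029478307}{12}} = \frac{12}{54029478307}$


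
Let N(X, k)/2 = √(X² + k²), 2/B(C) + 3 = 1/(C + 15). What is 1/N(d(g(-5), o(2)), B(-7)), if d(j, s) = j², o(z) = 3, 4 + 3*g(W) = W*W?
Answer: 23*√1270385/2540770 ≈ 0.010203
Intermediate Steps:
g(W) = -4/3 + W²/3 (g(W) = -4/3 + (W*W)/3 = -4/3 + W²/3)
B(C) = 2/(-3 + 1/(15 + C)) (B(C) = 2/(-3 + 1/(C + 15)) = 2/(-3 + 1/(15 + C)))
N(X, k) = 2*√(X² + k²)
1/N(d(g(-5), o(2)), B(-7)) = 1/(2*√(((-4/3 + (⅓)*(-5)²)²)² + (2*(-15 - 1*(-7))/(44 + 3*(-7)))²)) = 1/(2*√(((-4/3 + (⅓)*25)²)² + (2*(-15 + 7)/(44 - 21))²)) = 1/(2*√(((-4/3 + 25/3)²)² + (2*(-8)/23)²)) = 1/(2*√((7²)² + (2*(1/23)*(-8))²)) = 1/(2*√(49² + (-16/23)²)) = 1/(2*√(2401 + 256/529)) = 1/(2*√(1270385/529)) = 1/(2*(√1270385/23)) = 1/(2*√1270385/23) = 23*√1270385/2540770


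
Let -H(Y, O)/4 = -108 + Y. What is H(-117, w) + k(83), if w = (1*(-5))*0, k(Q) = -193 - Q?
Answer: 624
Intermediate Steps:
w = 0 (w = -5*0 = 0)
H(Y, O) = 432 - 4*Y (H(Y, O) = -4*(-108 + Y) = 432 - 4*Y)
H(-117, w) + k(83) = (432 - 4*(-117)) + (-193 - 1*83) = (432 + 468) + (-193 - 83) = 900 - 276 = 624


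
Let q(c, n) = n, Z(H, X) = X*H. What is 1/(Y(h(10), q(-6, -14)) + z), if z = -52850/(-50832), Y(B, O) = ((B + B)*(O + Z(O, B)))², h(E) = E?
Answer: 25416/241106368825 ≈ 1.0541e-7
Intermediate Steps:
Z(H, X) = H*X
Y(B, O) = 4*B²*(O + B*O)² (Y(B, O) = ((B + B)*(O + O*B))² = ((2*B)*(O + B*O))² = (2*B*(O + B*O))² = 4*B²*(O + B*O)²)
z = 26425/25416 (z = -52850*(-1/50832) = 26425/25416 ≈ 1.0397)
1/(Y(h(10), q(-6, -14)) + z) = 1/(4*10²*(-14)²*(1 + 10)² + 26425/25416) = 1/(4*100*196*11² + 26425/25416) = 1/(4*100*196*121 + 26425/25416) = 1/(9486400 + 26425/25416) = 1/(241106368825/25416) = 25416/241106368825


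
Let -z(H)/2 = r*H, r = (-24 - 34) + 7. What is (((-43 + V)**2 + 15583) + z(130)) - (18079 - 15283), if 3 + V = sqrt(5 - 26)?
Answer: 28142 - 92*I*sqrt(21) ≈ 28142.0 - 421.6*I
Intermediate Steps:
r = -51 (r = -58 + 7 = -51)
z(H) = 102*H (z(H) = -(-102)*H = 102*H)
V = -3 + I*sqrt(21) (V = -3 + sqrt(5 - 26) = -3 + sqrt(-21) = -3 + I*sqrt(21) ≈ -3.0 + 4.5826*I)
(((-43 + V)**2 + 15583) + z(130)) - (18079 - 15283) = (((-43 + (-3 + I*sqrt(21)))**2 + 15583) + 102*130) - (18079 - 15283) = (((-46 + I*sqrt(21))**2 + 15583) + 13260) - 1*2796 = ((15583 + (-46 + I*sqrt(21))**2) + 13260) - 2796 = (28843 + (-46 + I*sqrt(21))**2) - 2796 = 26047 + (-46 + I*sqrt(21))**2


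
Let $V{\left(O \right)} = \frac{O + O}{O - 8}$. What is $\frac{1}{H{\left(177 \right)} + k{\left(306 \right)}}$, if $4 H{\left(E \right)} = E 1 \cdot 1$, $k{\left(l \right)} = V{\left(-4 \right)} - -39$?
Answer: $\frac{12}{1007} \approx 0.011917$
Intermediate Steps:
$V{\left(O \right)} = \frac{2 O}{-8 + O}$
$k{\left(l \right)} = \frac{119}{3}$ ($k{\left(l \right)} = 2 \left(-4\right) \frac{1}{-8 - 4} - -39 = 2 \left(-4\right) \frac{1}{-12} + 39 = 2 \left(-4\right) \left(- \frac{1}{12}\right) + 39 = \frac{2}{3} + 39 = \frac{119}{3}$)
$H{\left(E \right)} = \frac{E}{4}$ ($H{\left(E \right)} = \frac{E 1 \cdot 1}{4} = \frac{E 1}{4} = \frac{E}{4}$)
$\frac{1}{H{\left(177 \right)} + k{\left(306 \right)}} = \frac{1}{\frac{1}{4} \cdot 177 + \frac{119}{3}} = \frac{1}{\frac{177}{4} + \frac{119}{3}} = \frac{1}{\frac{1007}{12}} = \frac{12}{1007}$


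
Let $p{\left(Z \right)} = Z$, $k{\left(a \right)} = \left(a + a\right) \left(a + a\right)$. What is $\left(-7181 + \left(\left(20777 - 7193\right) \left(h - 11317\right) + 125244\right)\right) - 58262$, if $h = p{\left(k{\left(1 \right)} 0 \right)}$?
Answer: $-153670327$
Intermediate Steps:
$k{\left(a \right)} = 4 a^{2}$ ($k{\left(a \right)} = 2 a 2 a = 4 a^{2}$)
$h = 0$ ($h = 4 \cdot 1^{2} \cdot 0 = 4 \cdot 1 \cdot 0 = 4 \cdot 0 = 0$)
$\left(-7181 + \left(\left(20777 - 7193\right) \left(h - 11317\right) + 125244\right)\right) - 58262 = \left(-7181 + \left(\left(20777 - 7193\right) \left(0 - 11317\right) + 125244\right)\right) - 58262 = \left(-7181 + \left(13584 \left(-11317\right) + 125244\right)\right) - 58262 = \left(-7181 + \left(-153730128 + 125244\right)\right) - 58262 = \left(-7181 - 153604884\right) - 58262 = -153612065 - 58262 = -153670327$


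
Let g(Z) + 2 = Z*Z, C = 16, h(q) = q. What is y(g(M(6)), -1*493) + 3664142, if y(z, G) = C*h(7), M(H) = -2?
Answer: 3664254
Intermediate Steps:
g(Z) = -2 + Z**2 (g(Z) = -2 + Z*Z = -2 + Z**2)
y(z, G) = 112 (y(z, G) = 16*7 = 112)
y(g(M(6)), -1*493) + 3664142 = 112 + 3664142 = 3664254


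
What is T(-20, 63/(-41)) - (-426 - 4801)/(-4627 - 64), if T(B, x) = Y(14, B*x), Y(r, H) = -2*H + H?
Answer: -6124967/192331 ≈ -31.846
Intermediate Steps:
Y(r, H) = -H
T(B, x) = -B*x
T(-20, 63/(-41)) - (-426 - 4801)/(-4627 - 64) = -1*(-20)*63/(-41) - (-426 - 4801)/(-4627 - 64) = -1*(-20)*63*(-1/41) - (-5227)/(-4691) = -1*(-20)*(-63/41) - (-5227)*(-1)/4691 = -1260/41 - 1*5227/4691 = -1260/41 - 5227/4691 = -6124967/192331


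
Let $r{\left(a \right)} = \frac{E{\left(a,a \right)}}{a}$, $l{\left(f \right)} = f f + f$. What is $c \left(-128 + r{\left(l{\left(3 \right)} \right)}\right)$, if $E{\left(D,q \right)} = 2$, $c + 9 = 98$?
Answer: $- \frac{68263}{6} \approx -11377.0$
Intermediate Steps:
$c = 89$ ($c = -9 + 98 = 89$)
$l{\left(f \right)} = f + f^{2}$ ($l{\left(f \right)} = f^{2} + f = f + f^{2}$)
$r{\left(a \right)} = \frac{2}{a}$
$c \left(-128 + r{\left(l{\left(3 \right)} \right)}\right) = 89 \left(-128 + \frac{2}{3 \left(1 + 3\right)}\right) = 89 \left(-128 + \frac{2}{3 \cdot 4}\right) = 89 \left(-128 + \frac{2}{12}\right) = 89 \left(-128 + 2 \cdot \frac{1}{12}\right) = 89 \left(-128 + \frac{1}{6}\right) = 89 \left(- \frac{767}{6}\right) = - \frac{68263}{6}$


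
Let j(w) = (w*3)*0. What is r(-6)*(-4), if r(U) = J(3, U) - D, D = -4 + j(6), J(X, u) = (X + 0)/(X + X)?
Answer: -18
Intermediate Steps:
J(X, u) = ½ (J(X, u) = X/((2*X)) = X*(1/(2*X)) = ½)
j(w) = 0 (j(w) = (3*w)*0 = 0)
D = -4 (D = -4 + 0 = -4)
r(U) = 9/2 (r(U) = ½ - 1*(-4) = ½ + 4 = 9/2)
r(-6)*(-4) = (9/2)*(-4) = -18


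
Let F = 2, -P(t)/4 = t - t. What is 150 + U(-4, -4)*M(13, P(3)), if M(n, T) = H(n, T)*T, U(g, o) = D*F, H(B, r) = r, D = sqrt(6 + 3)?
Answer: 150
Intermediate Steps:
P(t) = 0 (P(t) = -4*(t - t) = -4*0 = 0)
D = 3 (D = sqrt(9) = 3)
U(g, o) = 6 (U(g, o) = 3*2 = 6)
M(n, T) = T**2 (M(n, T) = T*T = T**2)
150 + U(-4, -4)*M(13, P(3)) = 150 + 6*0**2 = 150 + 6*0 = 150 + 0 = 150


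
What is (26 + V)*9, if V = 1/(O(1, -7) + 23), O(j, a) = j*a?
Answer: 3753/16 ≈ 234.56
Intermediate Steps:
O(j, a) = a*j
V = 1/16 (V = 1/(-7*1 + 23) = 1/(-7 + 23) = 1/16 ≈ 0.062500)
(26 + V)*9 = (26 + 1/16)*9 = (417/16)*9 = 3753/16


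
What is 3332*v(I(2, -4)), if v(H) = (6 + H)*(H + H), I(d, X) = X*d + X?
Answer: 479808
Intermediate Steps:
I(d, X) = X + X*d
v(H) = 2*H*(6 + H) (v(H) = (6 + H)*(2*H) = 2*H*(6 + H))
3332*v(I(2, -4)) = 3332*(2*(-4*(1 + 2))*(6 - 4*(1 + 2))) = 3332*(2*(-4*3)*(6 - 4*3)) = 3332*(2*(-12)*(6 - 12)) = 3332*(2*(-12)*(-6)) = 3332*144 = 479808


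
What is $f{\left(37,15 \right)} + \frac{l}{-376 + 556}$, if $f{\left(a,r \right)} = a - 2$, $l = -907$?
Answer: $\frac{5393}{180} \approx 29.961$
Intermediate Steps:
$f{\left(a,r \right)} = -2 + a$ ($f{\left(a,r \right)} = a - 2 = -2 + a$)
$f{\left(37,15 \right)} + \frac{l}{-376 + 556} = \left(-2 + 37\right) - \frac{907}{-376 + 556} = 35 - \frac{907}{180} = \frac{5393}{180}$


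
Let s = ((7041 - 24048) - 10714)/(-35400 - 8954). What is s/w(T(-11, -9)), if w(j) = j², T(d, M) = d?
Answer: 27721/5366834 ≈ 0.0051652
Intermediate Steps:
s = 27721/44354 (s = (-17007 - 10714)/(-44354) = -27721*(-1/44354) = 27721/44354 ≈ 0.62499)
s/w(T(-11, -9)) = 27721/(44354*((-11)²)) = (27721/44354)/121 = (27721/44354)*(1/121) = 27721/5366834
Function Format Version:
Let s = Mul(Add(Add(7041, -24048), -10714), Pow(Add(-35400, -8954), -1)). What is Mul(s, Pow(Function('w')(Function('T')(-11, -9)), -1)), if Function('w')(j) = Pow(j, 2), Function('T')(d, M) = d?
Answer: Rational(27721, 5366834) ≈ 0.0051652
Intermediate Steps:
s = Rational(27721, 44354) (s = Mul(Add(-17007, -10714), Pow(-44354, -1)) = Mul(-27721, Rational(-1, 44354)) = Rational(27721, 44354) ≈ 0.62499)
Mul(s, Pow(Function('w')(Function('T')(-11, -9)), -1)) = Mul(Rational(27721, 44354), Pow(Pow(-11, 2), -1)) = Mul(Rational(27721, 44354), Pow(121, -1)) = Mul(Rational(27721, 44354), Rational(1, 121)) = Rational(27721, 5366834)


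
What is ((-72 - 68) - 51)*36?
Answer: -6876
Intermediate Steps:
((-72 - 68) - 51)*36 = (-140 - 51)*36 = -191*36 = -6876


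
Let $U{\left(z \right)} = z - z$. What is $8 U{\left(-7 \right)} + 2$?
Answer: $2$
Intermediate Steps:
$U{\left(z \right)} = 0$
$8 U{\left(-7 \right)} + 2 = 8 \cdot 0 + 2 = 0 + 2 = 2$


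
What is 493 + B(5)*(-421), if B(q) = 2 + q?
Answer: -2454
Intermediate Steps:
493 + B(5)*(-421) = 493 + (2 + 5)*(-421) = 493 + 7*(-421) = 493 - 2947 = -2454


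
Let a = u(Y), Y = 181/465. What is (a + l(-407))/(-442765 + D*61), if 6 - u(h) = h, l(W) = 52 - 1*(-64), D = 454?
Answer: -56549/193008015 ≈ -0.00029299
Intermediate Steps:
l(W) = 116 (l(W) = 52 + 64 = 116)
Y = 181/465 (Y = 181*(1/465) = 181/465 ≈ 0.38925)
u(h) = 6 - h
a = 2609/465 (a = 6 - 1*181/465 = 6 - 181/465 = 2609/465 ≈ 5.6108)
(a + l(-407))/(-442765 + D*61) = (2609/465 + 116)/(-442765 + 454*61) = 56549/(465*(-442765 + 27694)) = (56549/465)/(-415071) = (56549/465)*(-1/415071) = -56549/193008015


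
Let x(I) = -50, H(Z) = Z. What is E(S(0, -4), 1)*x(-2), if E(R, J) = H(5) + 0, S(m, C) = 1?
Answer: -250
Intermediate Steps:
E(R, J) = 5 (E(R, J) = 5 + 0 = 5)
E(S(0, -4), 1)*x(-2) = 5*(-50) = -250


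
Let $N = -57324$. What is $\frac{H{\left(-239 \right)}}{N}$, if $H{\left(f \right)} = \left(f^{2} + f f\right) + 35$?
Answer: $- \frac{114277}{57324} \approx -1.9935$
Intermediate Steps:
$H{\left(f \right)} = 35 + 2 f^{2}$ ($H{\left(f \right)} = \left(f^{2} + f^{2}\right) + 35 = 2 f^{2} + 35 = 35 + 2 f^{2}$)
$\frac{H{\left(-239 \right)}}{N} = \frac{35 + 2 \left(-239\right)^{2}}{-57324} = \left(35 + 2 \cdot 57121\right) \left(- \frac{1}{57324}\right) = \left(35 + 114242\right) \left(- \frac{1}{57324}\right) = 114277 \left(- \frac{1}{57324}\right) = - \frac{114277}{57324}$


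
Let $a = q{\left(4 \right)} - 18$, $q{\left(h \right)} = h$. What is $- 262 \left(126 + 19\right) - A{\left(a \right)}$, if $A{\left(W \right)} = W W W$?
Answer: $-35246$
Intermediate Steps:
$a = -14$ ($a = 4 - 18 = -14$)
$A{\left(W \right)} = W^{3}$ ($A{\left(W \right)} = W W^{2} = W^{3}$)
$- 262 \left(126 + 19\right) - A{\left(a \right)} = - 262 \left(126 + 19\right) - \left(-14\right)^{3} = \left(-262\right) 145 - -2744 = -37990 + 2744 = -35246$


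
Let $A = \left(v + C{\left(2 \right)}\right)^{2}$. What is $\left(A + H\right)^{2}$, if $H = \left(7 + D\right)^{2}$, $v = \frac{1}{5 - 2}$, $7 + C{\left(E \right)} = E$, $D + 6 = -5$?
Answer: $\frac{115600}{81} \approx 1427.2$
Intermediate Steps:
$D = -11$ ($D = -6 - 5 = -11$)
$C{\left(E \right)} = -7 + E$
$v = \frac{1}{3} \approx 0.33333$
$A = \frac{196}{9}$ ($A = \left(\frac{1}{3} + \left(-7 + 2\right)\right)^{2} = \left(\frac{1}{3} - 5\right)^{2} = \left(- \frac{14}{3}\right)^{2} = \frac{196}{9} \approx 21.778$)
$H = 16$ ($H = \left(7 - 11\right)^{2} = \left(-4\right)^{2} = 16$)
$\left(A + H\right)^{2} = \left(\frac{196}{9} + 16\right)^{2} = \left(\frac{340}{9}\right)^{2} = \frac{115600}{81}$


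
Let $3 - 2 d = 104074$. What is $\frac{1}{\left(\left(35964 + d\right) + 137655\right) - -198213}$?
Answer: $\frac{2}{639593} \approx 3.127 \cdot 10^{-6}$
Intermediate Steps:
$d = - \frac{104071}{2}$ ($d = \frac{3}{2} - 52037 = - \frac{104071}{2} \approx -52036.0$)
$\frac{1}{\left(\left(35964 + d\right) + 137655\right) - -198213} = \frac{1}{\left(\left(35964 - \frac{104071}{2}\right) + 137655\right) - -198213} = \frac{1}{\left(- \frac{32143}{2} + 137655\right) + 198213} = \frac{1}{\frac{243167}{2} + 198213} = \frac{1}{\frac{639593}{2}} = \frac{2}{639593}$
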